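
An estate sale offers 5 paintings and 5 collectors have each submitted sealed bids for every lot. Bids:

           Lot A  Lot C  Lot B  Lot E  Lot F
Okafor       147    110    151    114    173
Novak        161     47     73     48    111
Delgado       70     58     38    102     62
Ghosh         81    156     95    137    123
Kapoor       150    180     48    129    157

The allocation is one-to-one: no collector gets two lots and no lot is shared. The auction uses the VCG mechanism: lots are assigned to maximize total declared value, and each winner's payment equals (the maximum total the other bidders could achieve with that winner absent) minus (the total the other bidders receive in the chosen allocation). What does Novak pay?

Novak pays $15.

Efficient allocation: Okafor→Lot B ($151), Novak→Lot A ($161), Delgado→Lot E ($102), Ghosh→Lot C ($156), Kapoor→Lot F ($157); total welfare W = $727.
Novak receives Lot A at value $161, so the others get W − 161 = $566.
Without Novak: best allocation of the remaining 4 bidders over all 5 lots is Okafor→Lot F ($173), Delgado→Lot E ($102), Ghosh→Lot C ($156), Kapoor→Lot A ($150), total $581.
VCG payment = (others' best without Novak) − (others' welfare with Novak) = 581 − 566 = $15.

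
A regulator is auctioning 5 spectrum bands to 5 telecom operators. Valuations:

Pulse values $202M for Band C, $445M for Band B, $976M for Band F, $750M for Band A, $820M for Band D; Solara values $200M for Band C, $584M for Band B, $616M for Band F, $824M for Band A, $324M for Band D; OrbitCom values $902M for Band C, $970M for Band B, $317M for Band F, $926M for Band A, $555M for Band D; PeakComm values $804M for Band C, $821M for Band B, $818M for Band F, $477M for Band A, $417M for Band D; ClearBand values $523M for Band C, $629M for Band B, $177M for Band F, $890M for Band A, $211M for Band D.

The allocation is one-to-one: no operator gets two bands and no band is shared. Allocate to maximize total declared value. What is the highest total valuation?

This is a one-to-one assignment (maximum-weight bipartite matching).
Optimal: Pulse→Band D ($820M), Solara→Band F ($616M), OrbitCom→Band B ($970M), PeakComm→Band C ($804M), ClearBand→Band A ($890M) — total 820+616+970+804+890 = $4100M.
Row-greedy (each operator in turn takes its best remaining band) gives $3785M, worse by 315.
Every other assignment is strictly worse.

Max total: $4100M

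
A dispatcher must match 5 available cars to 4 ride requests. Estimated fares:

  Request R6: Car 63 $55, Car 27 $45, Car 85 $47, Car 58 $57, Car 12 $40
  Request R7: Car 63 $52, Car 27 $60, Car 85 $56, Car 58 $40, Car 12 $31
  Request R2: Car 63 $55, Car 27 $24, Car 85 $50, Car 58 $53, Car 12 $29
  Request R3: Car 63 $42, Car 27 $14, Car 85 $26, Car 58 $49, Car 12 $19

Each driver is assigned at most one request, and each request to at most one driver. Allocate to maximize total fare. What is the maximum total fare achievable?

Max total: $214

This is the linear assignment problem.
Optimal: Car 63→Request R6 ($55), Car 27→Request R7 ($60), Car 85→Request R2 ($50), Car 58→Request R3 ($49) — total 55+60+50+49 = $214.
Max-entry greedy (repeatedly take the single best remaining cell) gives $198, worse by 16.
No other one-to-one assignment exceeds $214.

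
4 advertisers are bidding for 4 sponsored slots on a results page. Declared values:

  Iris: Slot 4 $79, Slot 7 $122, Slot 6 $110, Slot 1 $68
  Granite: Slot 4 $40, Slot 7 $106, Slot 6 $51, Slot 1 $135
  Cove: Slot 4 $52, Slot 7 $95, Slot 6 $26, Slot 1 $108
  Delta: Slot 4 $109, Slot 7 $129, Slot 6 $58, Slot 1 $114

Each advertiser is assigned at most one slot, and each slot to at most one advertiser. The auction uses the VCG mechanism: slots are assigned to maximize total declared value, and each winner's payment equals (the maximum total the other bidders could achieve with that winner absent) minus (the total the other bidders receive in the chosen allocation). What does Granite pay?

Efficient allocation: Iris→Slot 6 ($110), Granite→Slot 1 ($135), Cove→Slot 7 ($95), Delta→Slot 4 ($109); total welfare W = $449.
Granite receives Slot 1 at value $135, so the others get W − 135 = $314.
Without Granite: best allocation of the remaining 3 bidders over all 4 slots is Iris→Slot 6 ($110), Cove→Slot 1 ($108), Delta→Slot 7 ($129), total $347.
VCG payment = (others' best without Granite) − (others' welfare with Granite) = 347 − 314 = $33.

Granite pays $33.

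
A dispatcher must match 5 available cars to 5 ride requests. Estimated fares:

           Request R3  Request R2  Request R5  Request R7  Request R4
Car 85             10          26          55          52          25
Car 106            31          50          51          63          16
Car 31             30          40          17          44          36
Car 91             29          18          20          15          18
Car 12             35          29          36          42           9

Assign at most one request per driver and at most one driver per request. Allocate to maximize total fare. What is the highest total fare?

Maximum total: $212

This is a one-to-one assignment (maximum-weight bipartite matching).
Optimal: Car 85→Request R5 ($55), Car 106→Request R2 ($50), Car 31→Request R4 ($36), Car 91→Request R3 ($29), Car 12→Request R7 ($42) — total 55+50+36+29+42 = $212.
Row-greedy (each driver in turn takes its best remaining request) gives $196, worse by 16.
No other one-to-one assignment exceeds $212.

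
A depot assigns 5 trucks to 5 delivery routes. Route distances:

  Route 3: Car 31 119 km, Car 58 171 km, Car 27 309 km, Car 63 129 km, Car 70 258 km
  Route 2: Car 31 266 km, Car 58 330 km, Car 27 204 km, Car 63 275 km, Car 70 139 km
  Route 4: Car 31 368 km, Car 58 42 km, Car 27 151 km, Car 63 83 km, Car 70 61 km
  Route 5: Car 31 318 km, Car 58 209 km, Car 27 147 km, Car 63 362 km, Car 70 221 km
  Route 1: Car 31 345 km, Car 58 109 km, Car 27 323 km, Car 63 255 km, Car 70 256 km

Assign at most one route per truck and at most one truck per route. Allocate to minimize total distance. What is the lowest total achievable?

Minimum total: 597 km

Treat this as an assignment problem: match each truck to one route.
Optimal: Car 31→Route 3 (119 km), Car 58→Route 1 (109 km), Car 27→Route 5 (147 km), Car 63→Route 4 (83 km), Car 70→Route 2 (139 km) — total 119+109+147+83+139 = 597 km.
Row-greedy (each truck in turn takes its cheapest remaining route) gives 702 km, worse by 105.
Checked against all permutations: 597 km is optimal.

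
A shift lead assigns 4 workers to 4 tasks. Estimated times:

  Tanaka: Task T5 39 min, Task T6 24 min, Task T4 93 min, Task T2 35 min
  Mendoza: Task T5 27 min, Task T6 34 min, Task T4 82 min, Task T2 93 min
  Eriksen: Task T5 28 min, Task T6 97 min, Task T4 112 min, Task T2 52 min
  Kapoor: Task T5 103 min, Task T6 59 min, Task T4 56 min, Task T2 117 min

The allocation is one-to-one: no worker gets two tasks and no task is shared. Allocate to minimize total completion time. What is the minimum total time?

Minimum total: 153 min

Optimal: Tanaka→Task T2 (35 min), Mendoza→Task T6 (34 min), Eriksen→Task T5 (28 min), Kapoor→Task T4 (56 min) — total 35+34+28+56 = 153 min.
Min-entry greedy (repeatedly take the single cheapest remaining cell) gives 159 min, worse by 6.
Next-best assignment: Tanaka→Task T6, Mendoza→Task T5, Eriksen→Task T2, Kapoor→Task T4 = 159 min.
Every other assignment is strictly worse.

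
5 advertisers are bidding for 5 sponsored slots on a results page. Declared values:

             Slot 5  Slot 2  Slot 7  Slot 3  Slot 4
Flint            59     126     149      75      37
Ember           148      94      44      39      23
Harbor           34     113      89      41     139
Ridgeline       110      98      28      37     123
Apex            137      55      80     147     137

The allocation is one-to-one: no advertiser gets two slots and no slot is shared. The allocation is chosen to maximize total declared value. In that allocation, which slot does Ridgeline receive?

Ridgeline receives Slot 2.

Optimal: Flint→Slot 7 ($149), Ember→Slot 5 ($148), Harbor→Slot 4 ($139), Ridgeline→Slot 2 ($98), Apex→Slot 3 ($147) — total 149+148+139+98+147 = $681.
Column-greedy (each slot in turn goes to its best remaining advertiser) gives $633, worse by 48.
Next-best assignment: Flint→Slot 7, Ember→Slot 5, Harbor→Slot 2, Ridgeline→Slot 4, Apex→Slot 3 = $680.
Ridgeline's own top slot is Slot 4 ($123), but forcing Ridgeline→Slot 4 and reassigning the rest optimally gives only $680 — worse by 1.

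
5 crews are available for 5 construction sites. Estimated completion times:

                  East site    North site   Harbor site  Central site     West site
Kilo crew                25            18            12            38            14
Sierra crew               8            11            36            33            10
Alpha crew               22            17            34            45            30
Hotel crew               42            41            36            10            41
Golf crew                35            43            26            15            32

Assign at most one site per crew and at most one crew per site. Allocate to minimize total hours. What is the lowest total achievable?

Minimum total: 75 hours

Optimal: Kilo crew→West site (14 hours), Sierra crew→East site (8 hours), Alpha crew→North site (17 hours), Hotel crew→Central site (10 hours), Golf crew→Harbor site (26 hours) — total 14+8+17+10+26 = 75 hours.
Row-greedy (each crew in turn takes its cheapest remaining site) gives 79 hours, worse by 4.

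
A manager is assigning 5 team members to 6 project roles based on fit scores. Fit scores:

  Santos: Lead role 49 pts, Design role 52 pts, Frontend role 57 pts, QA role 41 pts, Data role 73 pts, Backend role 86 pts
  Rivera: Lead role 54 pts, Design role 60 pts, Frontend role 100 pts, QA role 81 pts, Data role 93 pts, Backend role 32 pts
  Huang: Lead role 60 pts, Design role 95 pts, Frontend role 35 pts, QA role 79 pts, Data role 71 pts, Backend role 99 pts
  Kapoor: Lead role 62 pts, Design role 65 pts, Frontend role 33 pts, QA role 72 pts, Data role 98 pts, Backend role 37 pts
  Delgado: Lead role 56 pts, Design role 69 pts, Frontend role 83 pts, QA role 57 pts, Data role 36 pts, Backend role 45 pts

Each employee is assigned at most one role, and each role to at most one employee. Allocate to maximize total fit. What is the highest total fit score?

Max total: 443 pts

Optimal: Santos→Backend role (86 pts), Rivera→QA role (81 pts), Huang→Design role (95 pts), Kapoor→Data role (98 pts), Delgado→Frontend role (83 pts) — total 86+81+95+98+83 = 443 pts.
Max-entry greedy (repeatedly take the single best remaining cell) gives 415 pts, worse by 28.
Next-best assignment: Santos→Backend role, Rivera→Frontend role, Huang→Design role, Kapoor→Data role, Delgado→QA role = 436 pts.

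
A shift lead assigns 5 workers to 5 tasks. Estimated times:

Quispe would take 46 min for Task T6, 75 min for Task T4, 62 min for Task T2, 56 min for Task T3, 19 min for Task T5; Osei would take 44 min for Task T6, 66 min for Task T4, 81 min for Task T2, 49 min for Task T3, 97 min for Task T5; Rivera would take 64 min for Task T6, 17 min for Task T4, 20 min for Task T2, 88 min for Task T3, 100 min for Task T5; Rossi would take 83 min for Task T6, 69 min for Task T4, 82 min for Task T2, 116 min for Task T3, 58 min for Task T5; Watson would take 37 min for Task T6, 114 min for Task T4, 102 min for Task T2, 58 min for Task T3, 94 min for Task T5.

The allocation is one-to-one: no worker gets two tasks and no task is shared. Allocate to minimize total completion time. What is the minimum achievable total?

Optimal: Quispe→Task T5 (19 min), Osei→Task T3 (49 min), Rivera→Task T2 (20 min), Rossi→Task T4 (69 min), Watson→Task T6 (37 min) — total 19+49+20+69+37 = 194 min.
Column-greedy (each task in turn goes to its cheapest remaining worker) gives 223 min, worse by 29.
No other one-to-one assignment undercuts 194 min.

Min total: 194 min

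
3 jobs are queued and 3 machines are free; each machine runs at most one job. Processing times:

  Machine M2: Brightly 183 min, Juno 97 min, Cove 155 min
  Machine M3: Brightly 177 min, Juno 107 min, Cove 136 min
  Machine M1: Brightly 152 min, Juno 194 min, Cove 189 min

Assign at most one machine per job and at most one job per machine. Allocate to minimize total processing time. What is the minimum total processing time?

Optimal: Brightly→Machine M1 (152 min), Juno→Machine M2 (97 min), Cove→Machine M3 (136 min) — total 152+97+136 = 385 min.
Next-best assignment: Brightly→Machine M1, Juno→Machine M3, Cove→Machine M2 = 414 min.
No other one-to-one assignment undercuts 385 min.

Minimum total: 385 min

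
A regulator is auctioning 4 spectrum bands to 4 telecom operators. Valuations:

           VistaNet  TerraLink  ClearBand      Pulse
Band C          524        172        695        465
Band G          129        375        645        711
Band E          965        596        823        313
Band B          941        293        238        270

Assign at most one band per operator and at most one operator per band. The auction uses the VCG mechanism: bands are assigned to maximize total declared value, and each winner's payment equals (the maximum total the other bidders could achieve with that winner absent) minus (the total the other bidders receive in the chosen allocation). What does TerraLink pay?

Efficient allocation: VistaNet→Band B ($941M), TerraLink→Band E ($596M), ClearBand→Band C ($695M), Pulse→Band G ($711M); total welfare W = $2943M.
TerraLink receives Band E at value $596M, so the others get W − 596 = $2347M.
Without TerraLink: best allocation of the remaining 3 bidders over all 4 bands is VistaNet→Band B ($941M), ClearBand→Band E ($823M), Pulse→Band G ($711M), total $2475M.
VCG payment = (others' best without TerraLink) − (others' welfare with TerraLink) = 2475 − 2347 = $128M.

TerraLink pays $128M.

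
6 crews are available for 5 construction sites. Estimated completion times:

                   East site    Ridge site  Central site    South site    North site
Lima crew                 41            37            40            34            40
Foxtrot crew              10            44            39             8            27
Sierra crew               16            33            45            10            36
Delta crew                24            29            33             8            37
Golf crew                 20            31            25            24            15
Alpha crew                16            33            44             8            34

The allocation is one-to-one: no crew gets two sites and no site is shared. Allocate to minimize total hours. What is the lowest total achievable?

Optimal: Foxtrot crew→East site (10 hours), Sierra crew→Ridge site (33 hours), Delta crew→Central site (33 hours), Alpha crew→South site (8 hours), Golf crew→North site (15 hours) — total 10+33+33+8+15 = 99 hours.
Column-greedy (each site in turn goes to its cheapest remaining crew) gives 108 hours, worse by 9.
Swapping Delta crew↔Golf crew (Delta crew→North site 37 hours, Golf crew→Central site 25 hours) adds 14.

Min total: 99 hours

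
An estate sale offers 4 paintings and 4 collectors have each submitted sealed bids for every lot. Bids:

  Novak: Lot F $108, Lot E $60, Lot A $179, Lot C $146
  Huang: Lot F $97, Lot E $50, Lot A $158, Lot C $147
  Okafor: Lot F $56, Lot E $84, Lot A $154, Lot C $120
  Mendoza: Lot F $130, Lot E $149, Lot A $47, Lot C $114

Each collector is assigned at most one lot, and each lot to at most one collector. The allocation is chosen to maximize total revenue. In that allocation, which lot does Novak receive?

Novak receives Lot F.

Optimal: Novak→Lot F ($108), Huang→Lot C ($147), Okafor→Lot A ($154), Mendoza→Lot E ($149) — total 108+147+154+149 = $558.
Row-greedy (each collector in turn takes its best remaining lot) gives $540, worse by 18.
Next-best assignment: Novak→Lot C, Huang→Lot F, Okafor→Lot A, Mendoza→Lot E = $546.
Swapping Huang↔Novak (Huang→Lot F $97, Novak→Lot C $146) loses 12.
Checked against all permutations: $558 is optimal.
Novak's own top lot is Lot A ($179), but forcing Novak→Lot A and reassigning the rest optimally gives only $545 — worse by 13.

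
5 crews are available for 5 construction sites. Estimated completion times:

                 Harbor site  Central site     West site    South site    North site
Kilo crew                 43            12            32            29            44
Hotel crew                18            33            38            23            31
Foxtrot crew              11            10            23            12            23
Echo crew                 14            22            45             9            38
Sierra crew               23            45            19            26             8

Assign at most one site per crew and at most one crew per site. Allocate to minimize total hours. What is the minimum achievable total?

Minimum total: 70 hours

Optimal: Kilo crew→Central site (12 hours), Hotel crew→Harbor site (18 hours), Foxtrot crew→West site (23 hours), Echo crew→South site (9 hours), Sierra crew→North site (8 hours) — total 12+18+23+9+8 = 70 hours.
Min-entry greedy (repeatedly take the single cheapest remaining cell) gives 77 hours, worse by 7.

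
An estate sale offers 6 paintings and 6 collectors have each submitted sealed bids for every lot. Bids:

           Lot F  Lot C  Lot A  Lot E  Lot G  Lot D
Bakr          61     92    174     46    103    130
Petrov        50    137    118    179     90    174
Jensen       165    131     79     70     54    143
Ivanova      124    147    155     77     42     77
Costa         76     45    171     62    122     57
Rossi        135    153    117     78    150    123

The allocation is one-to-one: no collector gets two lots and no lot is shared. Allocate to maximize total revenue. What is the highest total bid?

Treat this as an assignment problem: match each collector to one lot.
Optimal: Bakr→Lot D ($130), Petrov→Lot E ($179), Jensen→Lot F ($165), Ivanova→Lot C ($147), Costa→Lot A ($171), Rossi→Lot G ($150) — total 130+179+165+147+171+150 = $942.
Swapping Ivanova↔Bakr (Ivanova→Lot D $77, Bakr→Lot C $92) loses 108.

Max total: $942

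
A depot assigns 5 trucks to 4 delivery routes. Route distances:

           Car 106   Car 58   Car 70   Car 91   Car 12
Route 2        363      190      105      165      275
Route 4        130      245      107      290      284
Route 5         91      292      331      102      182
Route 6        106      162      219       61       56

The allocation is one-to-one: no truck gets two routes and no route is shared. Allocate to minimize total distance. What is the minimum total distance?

This is a one-to-one assignment (minimum-cost bipartite matching).
Optimal: Car 70→Route 2 (105 km), Car 106→Route 4 (130 km), Car 91→Route 5 (102 km), Car 12→Route 6 (56 km) — total 105+130+102+56 = 393 km.
Row-greedy (each truck in turn takes its cheapest remaining route) gives 648 km, worse by 255.
Next-best assignment: Car 91→Route 2, Car 70→Route 4, Car 106→Route 5, Car 12→Route 6 = 419 km.
Swapping Car 70↔Car 106 (Car 70→Route 4 107 km, Car 106→Route 2 363 km) adds 235.

Minimum total: 393 km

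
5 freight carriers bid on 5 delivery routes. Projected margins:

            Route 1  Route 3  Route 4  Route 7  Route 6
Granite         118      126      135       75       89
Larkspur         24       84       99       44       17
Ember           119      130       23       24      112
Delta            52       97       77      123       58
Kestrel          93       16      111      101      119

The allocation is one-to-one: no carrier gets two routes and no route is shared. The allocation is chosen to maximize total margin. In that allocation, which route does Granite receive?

This is a one-to-one assignment (maximum-weight bipartite matching).
Optimal: Granite→Route 1 ($118k), Larkspur→Route 4 ($99k), Ember→Route 3 ($130k), Delta→Route 7 ($123k), Kestrel→Route 6 ($119k) — total 118+99+130+123+119 = $589k.
Max-entry greedy (repeatedly take the single best remaining cell) gives $531k, worse by 58.
Granite's own top route is Route 4 ($135k), but forcing Granite→Route 4 and reassigning the rest optimally gives only $580k — worse by 9.

Granite receives Route 1.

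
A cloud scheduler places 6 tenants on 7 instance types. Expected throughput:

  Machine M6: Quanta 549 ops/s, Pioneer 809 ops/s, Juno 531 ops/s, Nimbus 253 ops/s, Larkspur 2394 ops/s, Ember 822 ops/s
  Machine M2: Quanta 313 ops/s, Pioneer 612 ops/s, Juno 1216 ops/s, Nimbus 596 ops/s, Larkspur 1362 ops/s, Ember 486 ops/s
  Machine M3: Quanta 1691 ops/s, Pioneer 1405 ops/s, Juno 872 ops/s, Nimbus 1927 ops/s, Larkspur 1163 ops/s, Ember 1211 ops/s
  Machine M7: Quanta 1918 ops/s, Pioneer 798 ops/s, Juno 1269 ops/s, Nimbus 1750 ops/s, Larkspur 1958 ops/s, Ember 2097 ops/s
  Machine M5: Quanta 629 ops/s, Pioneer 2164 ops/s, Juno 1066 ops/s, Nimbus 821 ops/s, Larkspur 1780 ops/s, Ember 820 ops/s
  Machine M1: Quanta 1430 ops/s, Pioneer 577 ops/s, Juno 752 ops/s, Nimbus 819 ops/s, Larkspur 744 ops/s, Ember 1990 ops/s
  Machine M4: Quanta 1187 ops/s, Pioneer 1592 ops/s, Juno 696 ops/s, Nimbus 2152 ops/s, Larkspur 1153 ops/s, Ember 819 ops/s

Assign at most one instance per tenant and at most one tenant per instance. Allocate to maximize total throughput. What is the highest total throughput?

Max total: 11834 ops/s

Optimal: Quanta→Machine M7 (1918 ops/s), Pioneer→Machine M5 (2164 ops/s), Juno→Machine M2 (1216 ops/s), Nimbus→Machine M4 (2152 ops/s), Larkspur→Machine M6 (2394 ops/s), Ember→Machine M1 (1990 ops/s) — total 1918+2164+1216+2152+2394+1990 = 11834 ops/s.
Max-entry greedy (repeatedly take the single best remaining cell) gives 11714 ops/s, worse by 120.
Next-best assignment: Quanta→Machine M3, Pioneer→Machine M5, Juno→Machine M2, Nimbus→Machine M4, Larkspur→Machine M6, Ember→Machine M7 = 11714 ops/s.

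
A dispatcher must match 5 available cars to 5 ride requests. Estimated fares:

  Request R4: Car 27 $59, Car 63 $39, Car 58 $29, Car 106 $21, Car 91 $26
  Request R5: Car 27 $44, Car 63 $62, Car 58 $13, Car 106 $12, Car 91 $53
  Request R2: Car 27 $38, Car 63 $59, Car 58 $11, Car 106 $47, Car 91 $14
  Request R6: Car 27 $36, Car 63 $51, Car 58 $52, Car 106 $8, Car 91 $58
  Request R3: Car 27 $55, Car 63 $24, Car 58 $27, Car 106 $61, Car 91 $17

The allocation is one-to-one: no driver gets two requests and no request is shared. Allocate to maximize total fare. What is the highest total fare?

Maximum total: $284

Optimal: Car 27→Request R4 ($59), Car 63→Request R2 ($59), Car 58→Request R6 ($52), Car 106→Request R3 ($61), Car 91→Request R5 ($53) — total 59+59+52+61+53 = $284.
Column-greedy (each request in turn goes to its best remaining driver) gives $253, worse by 31.
Next-best assignment: Car 27→Request R4, Car 63→Request R5, Car 58→Request R3, Car 106→Request R2, Car 91→Request R6 = $253.
No other one-to-one assignment exceeds $284.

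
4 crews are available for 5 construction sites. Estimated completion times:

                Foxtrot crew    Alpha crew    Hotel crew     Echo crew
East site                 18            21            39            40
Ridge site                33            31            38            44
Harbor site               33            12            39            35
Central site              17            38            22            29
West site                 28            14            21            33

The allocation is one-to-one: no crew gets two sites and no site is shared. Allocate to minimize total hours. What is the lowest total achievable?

Treat this as an assignment problem: match each crew to one site.
Optimal: Foxtrot crew→East site (18 hours), Alpha crew→Harbor site (12 hours), Hotel crew→West site (21 hours), Echo crew→Central site (29 hours) — total 18+12+21+29 = 80 hours.
Column-greedy (each site in turn goes to its cheapest remaining crew) gives 106 hours, worse by 26.
Swapping Alpha crew↔Foxtrot crew (Alpha crew→East site 21 hours, Foxtrot crew→Harbor site 33 hours) adds 24.

Min total: 80 hours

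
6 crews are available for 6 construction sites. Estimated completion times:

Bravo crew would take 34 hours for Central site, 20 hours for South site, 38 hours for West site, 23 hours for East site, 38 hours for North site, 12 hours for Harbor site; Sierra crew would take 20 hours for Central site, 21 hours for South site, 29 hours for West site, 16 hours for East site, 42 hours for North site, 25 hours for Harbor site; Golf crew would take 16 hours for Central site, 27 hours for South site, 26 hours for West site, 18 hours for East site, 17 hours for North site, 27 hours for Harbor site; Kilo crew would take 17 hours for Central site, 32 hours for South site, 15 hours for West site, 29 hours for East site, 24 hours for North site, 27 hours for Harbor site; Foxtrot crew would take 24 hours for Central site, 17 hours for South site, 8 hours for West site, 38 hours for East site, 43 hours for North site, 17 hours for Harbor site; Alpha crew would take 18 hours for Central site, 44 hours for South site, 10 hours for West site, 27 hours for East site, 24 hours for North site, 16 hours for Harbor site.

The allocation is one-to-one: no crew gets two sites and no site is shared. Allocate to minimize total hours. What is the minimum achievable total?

Treat this as an assignment problem: match each crew to one site.
Optimal: Bravo crew→Harbor site (12 hours), Sierra crew→East site (16 hours), Golf crew→North site (17 hours), Kilo crew→Central site (17 hours), Foxtrot crew→South site (17 hours), Alpha crew→West site (10 hours) — total 12+16+17+17+17+10 = 89 hours.
Swapping Kilo crew↔Alpha crew (Kilo crew→West site 15 hours, Alpha crew→Central site 18 hours) adds 6.
Every other assignment is strictly worse.

Minimum total: 89 hours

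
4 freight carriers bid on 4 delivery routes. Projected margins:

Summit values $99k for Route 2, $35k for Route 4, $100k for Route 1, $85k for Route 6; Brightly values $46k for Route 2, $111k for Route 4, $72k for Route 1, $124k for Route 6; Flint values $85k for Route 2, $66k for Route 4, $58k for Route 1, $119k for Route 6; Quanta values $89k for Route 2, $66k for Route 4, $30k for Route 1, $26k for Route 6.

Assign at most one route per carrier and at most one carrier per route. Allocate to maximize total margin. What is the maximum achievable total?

Maximum total: $419k

Optimal: Summit→Route 1 ($100k), Brightly→Route 4 ($111k), Flint→Route 6 ($119k), Quanta→Route 2 ($89k) — total 100+111+119+89 = $419k.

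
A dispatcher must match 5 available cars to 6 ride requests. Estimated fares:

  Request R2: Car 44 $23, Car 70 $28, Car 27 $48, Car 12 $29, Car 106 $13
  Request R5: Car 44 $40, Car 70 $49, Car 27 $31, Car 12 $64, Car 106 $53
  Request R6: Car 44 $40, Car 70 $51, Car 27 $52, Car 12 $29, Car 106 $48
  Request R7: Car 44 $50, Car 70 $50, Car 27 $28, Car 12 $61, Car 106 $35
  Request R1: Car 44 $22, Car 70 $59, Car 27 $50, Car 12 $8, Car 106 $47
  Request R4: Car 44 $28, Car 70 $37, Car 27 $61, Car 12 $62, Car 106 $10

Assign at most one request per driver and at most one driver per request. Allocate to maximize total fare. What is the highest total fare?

Max total: $282

Optimal: Car 44→Request R7 ($50), Car 70→Request R1 ($59), Car 27→Request R4 ($61), Car 12→Request R5 ($64), Car 106→Request R6 ($48) — total 50+59+61+64+48 = $282.
Column-greedy (each request in turn goes to its best remaining driver) gives $260, worse by 22.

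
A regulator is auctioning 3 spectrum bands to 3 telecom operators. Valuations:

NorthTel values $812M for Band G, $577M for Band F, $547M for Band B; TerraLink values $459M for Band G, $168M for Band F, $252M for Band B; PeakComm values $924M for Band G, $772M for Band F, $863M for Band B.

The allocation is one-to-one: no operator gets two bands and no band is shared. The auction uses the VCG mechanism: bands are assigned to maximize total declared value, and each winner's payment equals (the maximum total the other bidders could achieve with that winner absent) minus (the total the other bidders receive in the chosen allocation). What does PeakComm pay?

PeakComm pays $28M.

Efficient allocation: NorthTel→Band F ($577M), TerraLink→Band G ($459M), PeakComm→Band B ($863M); total welfare W = $1899M.
PeakComm receives Band B at value $863M, so the others get W − 863 = $1036M.
Without PeakComm: best allocation of the remaining 2 bidders over all 3 bands is NorthTel→Band G ($812M), TerraLink→Band B ($252M), total $1064M.
VCG payment = (others' best without PeakComm) − (others' welfare with PeakComm) = 1064 − 1036 = $28M.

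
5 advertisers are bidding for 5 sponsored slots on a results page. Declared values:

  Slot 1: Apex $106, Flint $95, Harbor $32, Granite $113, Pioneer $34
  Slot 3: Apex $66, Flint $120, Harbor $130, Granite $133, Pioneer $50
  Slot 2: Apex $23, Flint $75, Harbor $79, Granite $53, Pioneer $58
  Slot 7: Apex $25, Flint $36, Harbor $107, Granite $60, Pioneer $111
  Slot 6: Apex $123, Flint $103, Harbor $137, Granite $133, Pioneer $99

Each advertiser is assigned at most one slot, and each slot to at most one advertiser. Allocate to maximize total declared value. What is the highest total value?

This is a one-to-one assignment (maximum-weight bipartite matching).
Optimal: Apex→Slot 1 ($106), Flint→Slot 2 ($75), Harbor→Slot 6 ($137), Granite→Slot 3 ($133), Pioneer→Slot 7 ($111) — total 106+75+137+133+111 = $562.
Next-best assignment: Apex→Slot 1, Flint→Slot 2, Harbor→Slot 3, Granite→Slot 6, Pioneer→Slot 7 = $555.
Checked against all permutations: $562 is optimal.

Maximum total: $562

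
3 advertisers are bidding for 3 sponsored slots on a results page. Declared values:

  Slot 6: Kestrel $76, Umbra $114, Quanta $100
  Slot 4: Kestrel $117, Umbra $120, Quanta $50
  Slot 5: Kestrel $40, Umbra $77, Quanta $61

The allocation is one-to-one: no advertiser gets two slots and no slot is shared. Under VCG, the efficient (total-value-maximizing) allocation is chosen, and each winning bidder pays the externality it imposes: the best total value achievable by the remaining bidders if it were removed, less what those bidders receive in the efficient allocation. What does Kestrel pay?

Efficient allocation: Kestrel→Slot 4 ($117), Umbra→Slot 5 ($77), Quanta→Slot 6 ($100); total welfare W = $294.
Kestrel receives Slot 4 at value $117, so the others get W − 117 = $177.
Without Kestrel: best allocation of the remaining 2 bidders over all 3 slots is Umbra→Slot 4 ($120), Quanta→Slot 6 ($100), total $220.
VCG payment = (others' best without Kestrel) − (others' welfare with Kestrel) = 220 − 177 = $43.

Kestrel pays $43.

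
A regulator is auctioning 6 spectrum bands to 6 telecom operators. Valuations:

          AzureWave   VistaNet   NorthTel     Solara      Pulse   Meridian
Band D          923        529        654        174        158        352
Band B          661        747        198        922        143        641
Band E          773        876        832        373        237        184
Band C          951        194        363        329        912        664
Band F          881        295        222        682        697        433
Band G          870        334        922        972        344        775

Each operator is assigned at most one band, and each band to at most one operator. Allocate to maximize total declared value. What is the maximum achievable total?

This is a one-to-one assignment (maximum-weight bipartite matching).
Optimal: AzureWave→Band F ($881M), VistaNet→Band E ($876M), NorthTel→Band D ($654M), Solara→Band B ($922M), Pulse→Band C ($912M), Meridian→Band G ($775M) — total 881+876+654+922+912+775 = $5020M.
Max-entry greedy (repeatedly take the single best remaining cell) gives $4791M, worse by 229.
Next-best assignment: AzureWave→Band D, VistaNet→Band E, NorthTel→Band G, Solara→Band B, Pulse→Band F, Meridian→Band C = $5004M.
Swapping VistaNet↔Solara (VistaNet→Band B $747M, Solara→Band E $373M) loses 678.
No other one-to-one assignment exceeds $5020M.

Max total: $5020M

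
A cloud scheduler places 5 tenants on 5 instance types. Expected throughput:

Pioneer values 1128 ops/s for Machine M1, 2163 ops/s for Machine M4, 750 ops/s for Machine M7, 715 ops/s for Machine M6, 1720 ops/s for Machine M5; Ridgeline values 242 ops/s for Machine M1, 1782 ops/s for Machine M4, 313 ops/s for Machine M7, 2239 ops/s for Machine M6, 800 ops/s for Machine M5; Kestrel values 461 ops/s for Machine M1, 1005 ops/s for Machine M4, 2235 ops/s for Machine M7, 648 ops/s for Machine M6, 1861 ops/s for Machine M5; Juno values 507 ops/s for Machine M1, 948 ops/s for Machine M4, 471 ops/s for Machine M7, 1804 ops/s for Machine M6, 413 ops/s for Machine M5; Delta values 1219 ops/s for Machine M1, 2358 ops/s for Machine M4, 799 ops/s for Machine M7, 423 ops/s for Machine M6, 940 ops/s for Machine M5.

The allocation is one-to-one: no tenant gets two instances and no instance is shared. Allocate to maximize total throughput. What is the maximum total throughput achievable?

This is the linear assignment problem.
Optimal: Pioneer→Machine M5 (1720 ops/s), Ridgeline→Machine M6 (2239 ops/s), Kestrel→Machine M7 (2235 ops/s), Juno→Machine M1 (507 ops/s), Delta→Machine M4 (2358 ops/s) — total 1720+2239+2235+507+2358 = 9059 ops/s.
Column-greedy (each instance in turn goes to its best remaining tenant) gives 8269 ops/s, worse by 790.
Next-best assignment: Pioneer→Machine M5, Ridgeline→Machine M4, Kestrel→Machine M7, Juno→Machine M6, Delta→Machine M1 = 8760 ops/s.
Swapping Delta↔Ridgeline (Delta→Machine M6 423 ops/s, Ridgeline→Machine M4 1782 ops/s) loses 2392.

Max total: 9059 ops/s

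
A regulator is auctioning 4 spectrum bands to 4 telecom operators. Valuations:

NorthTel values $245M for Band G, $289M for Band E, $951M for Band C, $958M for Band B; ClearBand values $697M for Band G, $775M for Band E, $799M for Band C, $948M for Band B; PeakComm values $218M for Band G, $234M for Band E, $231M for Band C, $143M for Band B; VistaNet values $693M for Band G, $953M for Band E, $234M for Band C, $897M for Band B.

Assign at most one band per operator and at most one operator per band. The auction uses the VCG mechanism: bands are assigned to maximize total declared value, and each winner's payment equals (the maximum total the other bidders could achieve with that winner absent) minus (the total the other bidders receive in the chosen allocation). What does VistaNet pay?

Efficient allocation: NorthTel→Band C ($951M), ClearBand→Band B ($948M), PeakComm→Band G ($218M), VistaNet→Band E ($953M); total welfare W = $3070M.
VistaNet receives Band E at value $953M, so the others get W − 953 = $2117M.
Without VistaNet: best allocation of the remaining 3 bidders over all 4 bands is NorthTel→Band C ($951M), ClearBand→Band B ($948M), PeakComm→Band E ($234M), total $2133M.
VCG payment = (others' best without VistaNet) − (others' welfare with VistaNet) = 2133 − 2117 = $16M.

VistaNet pays $16M.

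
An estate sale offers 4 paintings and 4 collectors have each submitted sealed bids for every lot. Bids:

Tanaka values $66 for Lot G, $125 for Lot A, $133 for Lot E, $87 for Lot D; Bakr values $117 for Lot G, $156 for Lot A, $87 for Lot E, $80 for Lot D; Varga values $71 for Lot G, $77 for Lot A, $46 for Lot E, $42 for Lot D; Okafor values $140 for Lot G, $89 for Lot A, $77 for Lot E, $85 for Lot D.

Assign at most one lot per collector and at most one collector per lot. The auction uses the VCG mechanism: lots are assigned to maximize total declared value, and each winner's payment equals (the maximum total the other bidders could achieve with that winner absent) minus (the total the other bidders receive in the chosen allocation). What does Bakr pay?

Bakr pays $35.

Efficient allocation: Tanaka→Lot E ($133), Bakr→Lot A ($156), Varga→Lot D ($42), Okafor→Lot G ($140); total welfare W = $471.
Bakr receives Lot A at value $156, so the others get W − 156 = $315.
Without Bakr: best allocation of the remaining 3 bidders over all 4 lots is Tanaka→Lot E ($133), Varga→Lot A ($77), Okafor→Lot G ($140), total $350.
VCG payment = (others' best without Bakr) − (others' welfare with Bakr) = 350 − 315 = $35.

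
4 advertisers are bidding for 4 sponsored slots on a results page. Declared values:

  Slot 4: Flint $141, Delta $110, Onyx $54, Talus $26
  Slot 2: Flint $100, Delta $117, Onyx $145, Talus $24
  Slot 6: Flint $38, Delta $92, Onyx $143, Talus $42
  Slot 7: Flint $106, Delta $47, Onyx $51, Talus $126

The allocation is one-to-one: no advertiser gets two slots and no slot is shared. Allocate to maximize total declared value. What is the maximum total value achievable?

Treat this as an assignment problem: match each advertiser to one slot.
Optimal: Flint→Slot 4 ($141), Delta→Slot 2 ($117), Onyx→Slot 6 ($143), Talus→Slot 7 ($126) — total 141+117+143+126 = $527.
Column-greedy (each slot in turn goes to its best remaining advertiser) gives $504, worse by 23.

Max total: $527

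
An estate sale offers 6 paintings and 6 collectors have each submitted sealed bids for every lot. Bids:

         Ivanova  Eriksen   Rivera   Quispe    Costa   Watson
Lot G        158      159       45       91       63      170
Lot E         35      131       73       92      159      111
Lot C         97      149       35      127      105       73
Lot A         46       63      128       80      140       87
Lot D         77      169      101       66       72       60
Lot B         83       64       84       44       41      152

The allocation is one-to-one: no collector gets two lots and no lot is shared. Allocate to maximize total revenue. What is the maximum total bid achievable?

Max total: $893

Optimal: Ivanova→Lot G ($158), Eriksen→Lot D ($169), Rivera→Lot A ($128), Quispe→Lot C ($127), Costa→Lot E ($159), Watson→Lot B ($152) — total 158+169+128+127+159+152 = $893.
Max-entry greedy (repeatedly take the single best remaining cell) gives $836, worse by 57.
Next-best assignment: Ivanova→Lot B, Eriksen→Lot D, Rivera→Lot A, Quispe→Lot C, Costa→Lot E, Watson→Lot G = $836.
Swapping Eriksen↔Costa (Eriksen→Lot E $131, Costa→Lot D $72) loses 125.
Checked against all permutations: $893 is optimal.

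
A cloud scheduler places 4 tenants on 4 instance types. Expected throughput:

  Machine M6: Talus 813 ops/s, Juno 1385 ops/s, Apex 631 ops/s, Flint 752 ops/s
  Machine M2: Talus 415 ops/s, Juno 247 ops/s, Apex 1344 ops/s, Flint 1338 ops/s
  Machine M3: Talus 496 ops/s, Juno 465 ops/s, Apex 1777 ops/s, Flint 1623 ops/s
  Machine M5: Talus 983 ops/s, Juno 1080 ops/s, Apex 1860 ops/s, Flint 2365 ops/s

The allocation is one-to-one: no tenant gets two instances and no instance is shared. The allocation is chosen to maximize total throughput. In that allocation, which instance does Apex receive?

Apex receives Machine M3.

Optimal: Talus→Machine M2 (415 ops/s), Juno→Machine M6 (1385 ops/s), Apex→Machine M3 (1777 ops/s), Flint→Machine M5 (2365 ops/s) — total 415+1385+1777+2365 = 5942 ops/s.
Column-greedy (each instance in turn goes to its best remaining tenant) gives 5335 ops/s, worse by 607.
Apex's own top instance is Machine M5 (1860 ops/s), but forcing Apex→Machine M5 and reassigning the rest optimally gives only 5283 ops/s — worse by 659.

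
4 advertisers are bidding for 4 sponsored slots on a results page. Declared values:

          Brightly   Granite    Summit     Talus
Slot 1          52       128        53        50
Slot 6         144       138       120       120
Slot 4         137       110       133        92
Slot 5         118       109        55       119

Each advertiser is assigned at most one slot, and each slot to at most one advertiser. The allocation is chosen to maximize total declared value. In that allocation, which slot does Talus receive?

Optimal: Brightly→Slot 6 ($144), Granite→Slot 1 ($128), Summit→Slot 4 ($133), Talus→Slot 5 ($119) — total 144+128+133+119 = $524.
No other one-to-one assignment exceeds $524.
Talus's own top slot is Slot 6 ($120), but forcing Talus→Slot 6 and reassigning the rest optimally gives only $499 — worse by 25.

Talus receives Slot 5.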